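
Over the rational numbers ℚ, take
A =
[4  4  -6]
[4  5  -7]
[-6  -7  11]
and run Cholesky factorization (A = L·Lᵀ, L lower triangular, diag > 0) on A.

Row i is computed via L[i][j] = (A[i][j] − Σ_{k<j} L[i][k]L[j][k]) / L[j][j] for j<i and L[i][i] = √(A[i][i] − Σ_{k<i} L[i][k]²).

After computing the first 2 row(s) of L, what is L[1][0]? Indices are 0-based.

Step 1: L[0][0] = √(4) = 2.
  L[1][0] = (4) / L[0][0] = 2.
Step 2: L[1][1] = √(1) = 1.

L[1][0] = 2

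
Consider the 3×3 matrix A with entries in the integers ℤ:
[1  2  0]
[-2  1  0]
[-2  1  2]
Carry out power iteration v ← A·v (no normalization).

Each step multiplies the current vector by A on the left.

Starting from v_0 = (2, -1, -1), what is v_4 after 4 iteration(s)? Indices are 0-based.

v_4 = (10, 55, 9)

v_0 = (2, -1, -1).
v_1 = A·v_0 = (0, -5, -7).
v_2 = A·v_1 = (-10, -5, -19).
v_3 = A·v_2 = (-20, 15, -23).
v_4 = A·v_3 = (10, 55, 9).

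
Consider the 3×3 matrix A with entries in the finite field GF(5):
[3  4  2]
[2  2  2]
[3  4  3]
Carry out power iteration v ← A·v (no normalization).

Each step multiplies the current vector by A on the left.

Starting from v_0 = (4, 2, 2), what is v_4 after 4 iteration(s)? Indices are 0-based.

v_4 = (0, 4, 4)

v_0 = (4, 2, 2).
v_1 = A·v_0 = (4, 1, 1).
v_2 = A·v_1 = (3, 2, 4).
v_3 = A·v_2 = (0, 3, 4).
v_4 = A·v_3 = (0, 4, 4).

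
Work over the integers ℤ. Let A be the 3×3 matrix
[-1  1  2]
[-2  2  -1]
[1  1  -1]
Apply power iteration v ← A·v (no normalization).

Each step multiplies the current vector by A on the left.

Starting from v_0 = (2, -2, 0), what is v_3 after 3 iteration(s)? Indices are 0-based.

v_3 = (-28, 4, 0)

v_0 = (2, -2, 0).
v_1 = A·v_0 = (-4, -8, 0).
v_2 = A·v_1 = (-4, -8, -12).
v_3 = A·v_2 = (-28, 4, 0).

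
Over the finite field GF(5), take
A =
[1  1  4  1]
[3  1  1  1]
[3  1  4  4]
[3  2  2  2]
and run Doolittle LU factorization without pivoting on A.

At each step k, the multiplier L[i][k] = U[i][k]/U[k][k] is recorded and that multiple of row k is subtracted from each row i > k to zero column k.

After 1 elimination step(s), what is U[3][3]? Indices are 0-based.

[col 0] pivot 1
  R1 -= 3*R0 → (0, 3, 4, 3)  (L[1][0] := 3)
  R2 -= 3*R0 → (0, 3, 2, 1)  (L[2][0] := 3)
  R3 -= 3*R0 → (0, 4, 0, 4)  (L[3][0] := 3)

U[3][3] = 4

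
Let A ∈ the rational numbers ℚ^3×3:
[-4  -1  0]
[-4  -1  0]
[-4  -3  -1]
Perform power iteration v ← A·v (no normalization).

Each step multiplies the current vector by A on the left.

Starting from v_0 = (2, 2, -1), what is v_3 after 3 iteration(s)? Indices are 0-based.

v_0 = (2, 2, -1).
v_1 = A·v_0 = (-10, -10, -13).
v_2 = A·v_1 = (50, 50, 83).
v_3 = A·v_2 = (-250, -250, -433).

v_3 = (-250, -250, -433)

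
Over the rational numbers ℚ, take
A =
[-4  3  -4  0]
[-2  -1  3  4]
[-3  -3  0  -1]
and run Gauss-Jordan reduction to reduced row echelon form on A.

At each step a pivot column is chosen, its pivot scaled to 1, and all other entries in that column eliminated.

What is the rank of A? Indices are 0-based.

pivot(0,0)=-4: scale R0 → (1, -3/4, 1, 0)
  clear (1,0): R1 −= (-2)R0 → (0, -5/2, 5, 4)
  clear (2,0): R2 −= (-3)R0 → (0, -21/4, 3, -1)
pivot(1,1)=-5/2: scale R1 → (0, 1, -2, -8/5)
  clear (0,1): R0 −= (-3/4)R1 → (1, 0, -1/2, -6/5)
  clear (2,1): R2 −= (-21/4)R1 → (0, 0, -15/2, -47/5)
pivot(2,2)=-15/2: scale R2 → (0, 0, 1, 94/75)
  clear (0,2): R0 −= (-1/2)R2 → (1, 0, 0, -43/75)
  clear (1,2): R1 −= (-2)R2 → (0, 1, 0, 68/75)

rank = 3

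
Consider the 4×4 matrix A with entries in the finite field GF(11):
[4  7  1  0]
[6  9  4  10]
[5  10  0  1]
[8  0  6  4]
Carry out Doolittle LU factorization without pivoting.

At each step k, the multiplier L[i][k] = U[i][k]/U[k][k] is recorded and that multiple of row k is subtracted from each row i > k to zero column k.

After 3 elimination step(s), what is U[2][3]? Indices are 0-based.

Step 1: pivot at (0,0) is 4.
  row1 ← row1 − (7)·row0  ⇒  L[1][0]=7, U row1=(0, 4, 8, 10)
  row2 ← row2 − (4)·row0  ⇒  L[2][0]=4, U row2=(0, 4, 7, 1)
  row3 ← row3 − (2)·row0  ⇒  L[3][0]=2, U row3=(0, 8, 4, 4)
Step 2: pivot at (1,1) is 4.
  row2 ← row2 − (1)·row1  ⇒  L[2][1]=1, U row2=(0, 0, 10, 2)
  row3 ← row3 − (2)·row1  ⇒  L[3][1]=2, U row3=(0, 0, 10, 6)
Step 3: pivot at (2,2) is 10.
  row3 ← row3 − (1)·row2  ⇒  L[3][2]=1, U row3=(0, 0, 0, 4)

U[2][3] = 2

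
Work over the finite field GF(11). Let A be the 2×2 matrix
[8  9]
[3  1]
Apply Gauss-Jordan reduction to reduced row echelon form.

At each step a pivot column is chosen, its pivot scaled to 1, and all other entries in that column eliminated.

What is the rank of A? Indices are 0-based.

rank = 2

[1] R0 /= 8  ⇒  (1, 8)
     R1 -= 3·R0  ⇒  (0, 10)
[2] R1 /= 10  ⇒  (0, 1)
     R0 -= 8·R1  ⇒  (1, 0)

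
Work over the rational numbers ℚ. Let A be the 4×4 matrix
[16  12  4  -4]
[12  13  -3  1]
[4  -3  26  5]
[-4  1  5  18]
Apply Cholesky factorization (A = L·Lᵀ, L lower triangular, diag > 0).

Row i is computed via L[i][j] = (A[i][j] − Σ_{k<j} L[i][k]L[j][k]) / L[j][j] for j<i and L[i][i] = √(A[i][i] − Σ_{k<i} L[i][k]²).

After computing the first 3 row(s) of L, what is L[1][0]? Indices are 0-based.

L[1][0] = 3

Step 1: L[0][0] = √(16) = 4.
  L[1][0] = (12) / L[0][0] = 3.
Step 2: L[1][1] = √(4) = 2.
  L[2][0] = (4) / L[0][0] = 1.
  L[2][1] = (-6) / L[1][1] = -3.
Step 3: L[2][2] = √(16) = 4.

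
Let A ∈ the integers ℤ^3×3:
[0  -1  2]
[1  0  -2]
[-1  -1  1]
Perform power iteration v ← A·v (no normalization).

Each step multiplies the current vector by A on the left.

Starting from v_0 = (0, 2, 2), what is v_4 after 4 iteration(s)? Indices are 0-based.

v_4 = (-8, 10, -6)

v_0 = (0, 2, 2).
v_1 = A·v_0 = (2, -4, 0).
v_2 = A·v_1 = (4, 2, 2).
v_3 = A·v_2 = (2, 0, -4).
v_4 = A·v_3 = (-8, 10, -6).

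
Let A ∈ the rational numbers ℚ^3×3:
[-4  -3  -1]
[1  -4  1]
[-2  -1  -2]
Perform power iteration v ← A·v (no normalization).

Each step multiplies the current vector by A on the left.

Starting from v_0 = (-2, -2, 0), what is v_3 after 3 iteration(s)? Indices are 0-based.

v_3 = (378, -110, 256)

v_0 = (-2, -2, 0).
v_1 = A·v_0 = (14, 6, 6).
v_2 = A·v_1 = (-80, -4, -46).
v_3 = A·v_2 = (378, -110, 256).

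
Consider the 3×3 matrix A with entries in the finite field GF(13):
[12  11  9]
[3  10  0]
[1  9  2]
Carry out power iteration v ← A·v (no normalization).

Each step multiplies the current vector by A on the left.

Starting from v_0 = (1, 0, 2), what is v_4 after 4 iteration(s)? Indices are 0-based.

v_0 = (1, 0, 2).
v_1 = A·v_0 = (4, 3, 5).
v_2 = A·v_1 = (9, 3, 2).
v_3 = A·v_2 = (3, 5, 1).
v_4 = A·v_3 = (9, 7, 11).

v_4 = (9, 7, 11)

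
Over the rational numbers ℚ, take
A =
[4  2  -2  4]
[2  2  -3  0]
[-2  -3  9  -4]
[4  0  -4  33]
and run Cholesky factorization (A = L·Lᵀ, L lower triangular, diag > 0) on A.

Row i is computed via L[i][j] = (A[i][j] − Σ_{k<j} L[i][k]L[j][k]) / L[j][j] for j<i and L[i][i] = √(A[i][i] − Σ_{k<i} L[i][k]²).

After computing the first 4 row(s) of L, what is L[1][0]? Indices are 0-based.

Step 1: L[0][0] = √(4) = 2.
  L[1][0] = (2) / L[0][0] = 1.
Step 2: L[1][1] = √(1) = 1.
  L[2][0] = (-2) / L[0][0] = -1.
  L[2][1] = (-2) / L[1][1] = -2.
Step 3: L[2][2] = √(4) = 2.
  L[3][0] = (4) / L[0][0] = 2.
  L[3][1] = (-2) / L[1][1] = -2.
  L[3][2] = (-6) / L[2][2] = -3.
Step 4: L[3][3] = √(16) = 4.

L[1][0] = 1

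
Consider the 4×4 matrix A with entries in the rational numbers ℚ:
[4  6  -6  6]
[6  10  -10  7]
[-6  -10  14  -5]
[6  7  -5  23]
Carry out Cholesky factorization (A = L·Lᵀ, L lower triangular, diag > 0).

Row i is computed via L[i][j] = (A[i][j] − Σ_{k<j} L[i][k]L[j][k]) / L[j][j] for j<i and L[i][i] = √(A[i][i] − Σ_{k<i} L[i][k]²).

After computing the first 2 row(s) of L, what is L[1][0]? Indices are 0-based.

Step 1: L[0][0] = √(4) = 2.
  L[1][0] = (6) / L[0][0] = 3.
Step 2: L[1][1] = √(1) = 1.

L[1][0] = 3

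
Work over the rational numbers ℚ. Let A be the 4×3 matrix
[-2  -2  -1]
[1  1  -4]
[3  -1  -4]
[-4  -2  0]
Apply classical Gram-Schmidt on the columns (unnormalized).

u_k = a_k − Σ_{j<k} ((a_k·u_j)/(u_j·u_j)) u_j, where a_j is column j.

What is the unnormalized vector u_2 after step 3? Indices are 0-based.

u_2 = (-3/5, -21/5, -3/5, -6/5)

Step 1: u_0 = a_0 = (-2, 1, 3, -4).
Step 2: u_1 = a_1 − (1/3)·u_0 = (-4/3, 2/3, -2, -2/3).
Step 3: u_2 = a_2 − (-7/15)·u_0 − (1)·u_1 = (-3/5, -21/5, -3/5, -6/5).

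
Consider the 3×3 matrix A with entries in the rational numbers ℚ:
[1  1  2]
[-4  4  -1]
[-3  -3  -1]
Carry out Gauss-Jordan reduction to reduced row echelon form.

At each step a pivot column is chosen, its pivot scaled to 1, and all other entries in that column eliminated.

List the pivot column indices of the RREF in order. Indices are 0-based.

pivot columns: 0, 1, 2

[1] R0 /= 1  ⇒  (1, 1, 2)
     R1 -= -4·R0  ⇒  (0, 8, 7)
     R2 -= -3·R0  ⇒  (0, 0, 5)
[2] R1 /= 8  ⇒  (0, 1, 7/8)
     R0 -= 1·R1  ⇒  (1, 0, 9/8)
[3] R2 /= 5  ⇒  (0, 0, 1)
     R0 -= 9/8·R2  ⇒  (1, 0, 0)
     R1 -= 7/8·R2  ⇒  (0, 1, 0)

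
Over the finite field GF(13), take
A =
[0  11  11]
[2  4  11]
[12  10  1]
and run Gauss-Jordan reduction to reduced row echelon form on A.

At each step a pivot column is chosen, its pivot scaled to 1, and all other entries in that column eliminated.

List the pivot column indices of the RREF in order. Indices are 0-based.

pivot columns: 0, 1, 2

pivot(0,0): swap R0↔R1
pivot(0,0)=2: scale R0 → (1, 2, 12)
  clear (2,0): R2 −= (12)R0 → (0, 12, 0)
pivot(1,1)=11: scale R1 → (0, 1, 1)
  clear (0,1): R0 −= (2)R1 → (1, 0, 10)
  clear (2,1): R2 −= (12)R1 → (0, 0, 1)
pivot(2,2)=1: scale R2 → (0, 0, 1)
  clear (0,2): R0 −= (10)R2 → (1, 0, 0)
  clear (1,2): R1 −= (1)R2 → (0, 1, 0)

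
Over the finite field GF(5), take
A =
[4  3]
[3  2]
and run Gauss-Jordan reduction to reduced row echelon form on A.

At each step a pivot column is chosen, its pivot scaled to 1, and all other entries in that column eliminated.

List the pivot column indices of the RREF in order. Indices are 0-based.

step 1: normalize row 0 (÷4) = (1, 2)
  row 1: subtract 3×row0 = (0, 1)
step 2: normalize row 1 (÷1) = (0, 1)
  row 0: subtract 2×row1 = (1, 0)

pivot columns: 0, 1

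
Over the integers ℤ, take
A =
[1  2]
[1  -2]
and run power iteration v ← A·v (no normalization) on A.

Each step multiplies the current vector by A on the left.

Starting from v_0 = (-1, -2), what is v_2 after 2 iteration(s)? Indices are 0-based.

v_0 = (-1, -2).
v_1 = A·v_0 = (-5, 3).
v_2 = A·v_1 = (1, -11).

v_2 = (1, -11)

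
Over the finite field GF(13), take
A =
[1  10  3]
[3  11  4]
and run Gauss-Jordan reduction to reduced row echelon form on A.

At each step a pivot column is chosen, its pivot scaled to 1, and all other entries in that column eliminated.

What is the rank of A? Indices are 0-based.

rank = 2

[1] R0 /= 1  ⇒  (1, 10, 3)
     R1 -= 3·R0  ⇒  (0, 7, 8)
[2] R1 /= 7  ⇒  (0, 1, 3)
     R0 -= 10·R1  ⇒  (1, 0, 12)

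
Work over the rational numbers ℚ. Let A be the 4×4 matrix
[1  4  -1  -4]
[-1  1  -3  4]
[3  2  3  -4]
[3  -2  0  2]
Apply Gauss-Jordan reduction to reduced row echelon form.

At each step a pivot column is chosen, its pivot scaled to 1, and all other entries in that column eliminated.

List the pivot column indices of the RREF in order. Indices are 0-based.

pivot columns: 0, 1, 2, 3

pivot(0,0)=1: scale R0 → (1, 4, -1, -4)
  clear (1,0): R1 −= (-1)R0 → (0, 5, -4, 0)
  clear (2,0): R2 −= (3)R0 → (0, -10, 6, 8)
  clear (3,0): R3 −= (3)R0 → (0, -14, 3, 14)
pivot(1,1)=5: scale R1 → (0, 1, -4/5, 0)
  clear (0,1): R0 −= (4)R1 → (1, 0, 11/5, -4)
  clear (2,1): R2 −= (-10)R1 → (0, 0, -2, 8)
  clear (3,1): R3 −= (-14)R1 → (0, 0, -41/5, 14)
pivot(2,2)=-2: scale R2 → (0, 0, 1, -4)
  clear (0,2): R0 −= (11/5)R2 → (1, 0, 0, 24/5)
  clear (1,2): R1 −= (-4/5)R2 → (0, 1, 0, -16/5)
  clear (3,2): R3 −= (-41/5)R2 → (0, 0, 0, -94/5)
pivot(3,3)=-94/5: scale R3 → (0, 0, 0, 1)
  clear (0,3): R0 −= (24/5)R3 → (1, 0, 0, 0)
  clear (1,3): R1 −= (-16/5)R3 → (0, 1, 0, 0)
  clear (2,3): R2 −= (-4)R3 → (0, 0, 1, 0)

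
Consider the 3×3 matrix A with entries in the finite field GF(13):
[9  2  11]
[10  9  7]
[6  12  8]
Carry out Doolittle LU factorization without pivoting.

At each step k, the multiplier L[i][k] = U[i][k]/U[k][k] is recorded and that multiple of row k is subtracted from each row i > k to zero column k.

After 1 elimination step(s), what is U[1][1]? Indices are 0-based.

U[1][1] = 1

[col 0] pivot 9
  R1 -= 4*R0 → (0, 1, 2)  (L[1][0] := 4)
  R2 -= 5*R0 → (0, 2, 5)  (L[2][0] := 5)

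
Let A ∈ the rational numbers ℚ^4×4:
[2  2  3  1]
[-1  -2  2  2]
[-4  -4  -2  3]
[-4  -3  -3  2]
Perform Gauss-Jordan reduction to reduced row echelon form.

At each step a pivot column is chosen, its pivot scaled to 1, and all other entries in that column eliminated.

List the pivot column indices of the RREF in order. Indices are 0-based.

step 1: normalize row 0 (÷2) = (1, 1, 3/2, 1/2)
  row 1: subtract -1×row0 = (0, -1, 7/2, 5/2)
  row 2: subtract -4×row0 = (0, 0, 4, 5)
  row 3: subtract -4×row0 = (0, 1, 3, 4)
step 2: normalize row 1 (÷-1) = (0, 1, -7/2, -5/2)
  row 0: subtract 1×row1 = (1, 0, 5, 3)
  row 3: subtract 1×row1 = (0, 0, 13/2, 13/2)
step 3: normalize row 2 (÷4) = (0, 0, 1, 5/4)
  row 0: subtract 5×row2 = (1, 0, 0, -13/4)
  row 1: subtract -7/2×row2 = (0, 1, 0, 15/8)
  row 3: subtract 13/2×row2 = (0, 0, 0, -13/8)
step 4: normalize row 3 (÷-13/8) = (0, 0, 0, 1)
  row 0: subtract -13/4×row3 = (1, 0, 0, 0)
  row 1: subtract 15/8×row3 = (0, 1, 0, 0)
  row 2: subtract 5/4×row3 = (0, 0, 1, 0)

pivot columns: 0, 1, 2, 3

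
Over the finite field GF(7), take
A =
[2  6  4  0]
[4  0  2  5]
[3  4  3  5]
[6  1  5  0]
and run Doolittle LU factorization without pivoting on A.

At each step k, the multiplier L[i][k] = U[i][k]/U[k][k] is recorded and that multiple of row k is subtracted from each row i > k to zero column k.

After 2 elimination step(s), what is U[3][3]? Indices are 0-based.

U[3][3] = 4

k=0: U[0][0]=2
  eliminate (1,0): mult=2, new row 1: (0, 2, 1, 5); set L[1][0]=2
  eliminate (2,0): mult=5, new row 2: (0, 2, 4, 5); set L[2][0]=5
  eliminate (3,0): mult=3, new row 3: (0, 4, 0, 0); set L[3][0]=3
k=1: U[1][1]=2
  eliminate (2,1): mult=1, new row 2: (0, 0, 3, 0); set L[2][1]=1
  eliminate (3,1): mult=2, new row 3: (0, 0, 5, 4); set L[3][1]=2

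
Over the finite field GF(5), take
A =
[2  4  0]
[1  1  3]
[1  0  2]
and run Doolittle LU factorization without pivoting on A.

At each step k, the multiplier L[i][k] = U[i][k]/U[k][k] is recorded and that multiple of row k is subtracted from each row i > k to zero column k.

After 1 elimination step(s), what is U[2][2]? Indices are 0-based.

U[2][2] = 2

k=0: U[0][0]=2
  eliminate (1,0): mult=3, new row 1: (0, 4, 3); set L[1][0]=3
  eliminate (2,0): mult=3, new row 2: (0, 3, 2); set L[2][0]=3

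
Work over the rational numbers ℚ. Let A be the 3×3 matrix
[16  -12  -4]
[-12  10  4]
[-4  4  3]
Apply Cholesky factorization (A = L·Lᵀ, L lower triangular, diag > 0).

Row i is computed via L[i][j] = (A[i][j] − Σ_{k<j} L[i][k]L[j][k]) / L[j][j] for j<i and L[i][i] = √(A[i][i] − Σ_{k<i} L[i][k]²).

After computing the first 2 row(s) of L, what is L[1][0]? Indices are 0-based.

Step 1: L[0][0] = √(16) = 4.
  L[1][0] = (-12) / L[0][0] = -3.
Step 2: L[1][1] = √(1) = 1.

L[1][0] = -3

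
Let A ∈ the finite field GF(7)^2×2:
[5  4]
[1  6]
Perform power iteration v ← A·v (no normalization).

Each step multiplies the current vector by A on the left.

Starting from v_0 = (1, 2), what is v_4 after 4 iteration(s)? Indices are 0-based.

v_4 = (5, 6)

v_0 = (1, 2).
v_1 = A·v_0 = (6, 6).
v_2 = A·v_1 = (5, 0).
v_3 = A·v_2 = (4, 5).
v_4 = A·v_3 = (5, 6).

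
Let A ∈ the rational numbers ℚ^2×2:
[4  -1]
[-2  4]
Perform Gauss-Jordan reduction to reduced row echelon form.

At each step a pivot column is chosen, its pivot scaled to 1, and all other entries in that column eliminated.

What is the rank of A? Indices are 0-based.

rank = 2

pivot(0,0)=4: scale R0 → (1, -1/4)
  clear (1,0): R1 −= (-2)R0 → (0, 7/2)
pivot(1,1)=7/2: scale R1 → (0, 1)
  clear (0,1): R0 −= (-1/4)R1 → (1, 0)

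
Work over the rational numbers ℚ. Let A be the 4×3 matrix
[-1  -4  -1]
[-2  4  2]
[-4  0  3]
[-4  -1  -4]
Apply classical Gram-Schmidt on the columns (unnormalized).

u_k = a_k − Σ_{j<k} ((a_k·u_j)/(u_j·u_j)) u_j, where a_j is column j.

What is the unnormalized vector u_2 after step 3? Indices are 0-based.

u_2 = (1180/1221, 140/1221, 115/37, -4160/1221)

Step 1: u_0 = a_0 = (-1, -2, -4, -4).
Step 2: u_1 = a_1 − (0)·u_0 = (-4, 4, 0, -1).
Step 3: u_2 = a_2 − (1/37)·u_0 − (16/33)·u_1 = (1180/1221, 140/1221, 115/37, -4160/1221).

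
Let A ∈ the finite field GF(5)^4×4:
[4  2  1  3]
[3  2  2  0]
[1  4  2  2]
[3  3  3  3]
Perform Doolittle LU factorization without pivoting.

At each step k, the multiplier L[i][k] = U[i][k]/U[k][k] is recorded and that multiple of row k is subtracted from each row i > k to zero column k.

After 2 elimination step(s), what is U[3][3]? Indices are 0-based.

k=0: U[0][0]=4
  eliminate (1,0): mult=2, new row 1: (0, 3, 0, 4); set L[1][0]=2
  eliminate (2,0): mult=4, new row 2: (0, 1, 3, 0); set L[2][0]=4
  eliminate (3,0): mult=2, new row 3: (0, 4, 1, 2); set L[3][0]=2
k=1: U[1][1]=3
  eliminate (2,1): mult=2, new row 2: (0, 0, 3, 2); set L[2][1]=2
  eliminate (3,1): mult=3, new row 3: (0, 0, 1, 0); set L[3][1]=3

U[3][3] = 0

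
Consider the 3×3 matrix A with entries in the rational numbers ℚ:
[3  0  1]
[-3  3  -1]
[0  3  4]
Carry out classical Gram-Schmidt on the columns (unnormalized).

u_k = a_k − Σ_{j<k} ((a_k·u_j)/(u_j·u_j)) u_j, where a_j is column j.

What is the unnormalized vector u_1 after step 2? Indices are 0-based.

u_1 = (3/2, 3/2, 3)

Step 1: u_0 = a_0 = (3, -3, 0).
Step 2: u_1 = a_1 − (-1/2)·u_0 = (3/2, 3/2, 3).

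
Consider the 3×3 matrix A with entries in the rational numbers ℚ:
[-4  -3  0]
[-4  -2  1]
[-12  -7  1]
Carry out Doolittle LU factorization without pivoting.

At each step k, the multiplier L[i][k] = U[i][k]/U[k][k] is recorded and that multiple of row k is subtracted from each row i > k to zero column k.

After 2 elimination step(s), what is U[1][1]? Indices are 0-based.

k=0: U[0][0]=-4
  eliminate (1,0): mult=1, new row 1: (0, 1, 1); set L[1][0]=1
  eliminate (2,0): mult=3, new row 2: (0, 2, 1); set L[2][0]=3
k=1: U[1][1]=1
  eliminate (2,1): mult=2, new row 2: (0, 0, -1); set L[2][1]=2

U[1][1] = 1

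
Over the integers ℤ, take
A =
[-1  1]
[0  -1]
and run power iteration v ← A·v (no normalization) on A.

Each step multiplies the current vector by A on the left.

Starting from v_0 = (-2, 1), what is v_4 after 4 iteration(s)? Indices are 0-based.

v_0 = (-2, 1).
v_1 = A·v_0 = (3, -1).
v_2 = A·v_1 = (-4, 1).
v_3 = A·v_2 = (5, -1).
v_4 = A·v_3 = (-6, 1).

v_4 = (-6, 1)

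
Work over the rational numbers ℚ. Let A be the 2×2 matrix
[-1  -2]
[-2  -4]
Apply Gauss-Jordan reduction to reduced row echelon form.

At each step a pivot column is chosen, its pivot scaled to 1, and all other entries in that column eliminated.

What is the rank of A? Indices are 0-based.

rank = 1

[1] R0 /= -1  ⇒  (1, 2)
     R1 -= -2·R0  ⇒  (0, 0)
column 1 empty below row 1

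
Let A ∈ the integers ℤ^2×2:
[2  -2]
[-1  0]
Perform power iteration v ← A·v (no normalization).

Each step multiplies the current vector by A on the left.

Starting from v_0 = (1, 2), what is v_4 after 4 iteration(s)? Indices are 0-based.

v_0 = (1, 2).
v_1 = A·v_0 = (-2, -1).
v_2 = A·v_1 = (-2, 2).
v_3 = A·v_2 = (-8, 2).
v_4 = A·v_3 = (-20, 8).

v_4 = (-20, 8)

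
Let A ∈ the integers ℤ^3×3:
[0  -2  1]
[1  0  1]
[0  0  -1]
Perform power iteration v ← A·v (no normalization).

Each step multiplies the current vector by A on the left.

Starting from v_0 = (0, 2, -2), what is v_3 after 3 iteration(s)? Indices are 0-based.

v_3 = (6, 4, 2)

v_0 = (0, 2, -2).
v_1 = A·v_0 = (-6, -2, 2).
v_2 = A·v_1 = (6, -4, -2).
v_3 = A·v_2 = (6, 4, 2).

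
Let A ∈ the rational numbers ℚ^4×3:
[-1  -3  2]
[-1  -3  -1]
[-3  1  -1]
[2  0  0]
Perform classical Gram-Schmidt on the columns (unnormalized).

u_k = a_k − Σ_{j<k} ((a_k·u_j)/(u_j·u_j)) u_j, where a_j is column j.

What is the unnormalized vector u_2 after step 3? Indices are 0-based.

u_2 = (101/69, -106/69, -5/23, -25/69)

Step 1: u_0 = a_0 = (-1, -1, -3, 2).
Step 2: u_1 = a_1 − (1/5)·u_0 = (-14/5, -14/5, 8/5, -2/5).
Step 3: u_2 = a_2 − (2/15)·u_0 − (-11/46)·u_1 = (101/69, -106/69, -5/23, -25/69).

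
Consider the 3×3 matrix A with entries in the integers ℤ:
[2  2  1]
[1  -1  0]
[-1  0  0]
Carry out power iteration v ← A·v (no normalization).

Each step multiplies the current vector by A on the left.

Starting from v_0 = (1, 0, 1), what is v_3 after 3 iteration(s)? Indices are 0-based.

v_3 = (15, 5, -7)

v_0 = (1, 0, 1).
v_1 = A·v_0 = (3, 1, -1).
v_2 = A·v_1 = (7, 2, -3).
v_3 = A·v_2 = (15, 5, -7).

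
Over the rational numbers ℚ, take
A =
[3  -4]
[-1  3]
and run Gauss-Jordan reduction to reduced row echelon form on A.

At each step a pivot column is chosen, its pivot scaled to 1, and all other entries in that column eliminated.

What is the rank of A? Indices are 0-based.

pivot(0,0)=3: scale R0 → (1, -4/3)
  clear (1,0): R1 −= (-1)R0 → (0, 5/3)
pivot(1,1)=5/3: scale R1 → (0, 1)
  clear (0,1): R0 −= (-4/3)R1 → (1, 0)

rank = 2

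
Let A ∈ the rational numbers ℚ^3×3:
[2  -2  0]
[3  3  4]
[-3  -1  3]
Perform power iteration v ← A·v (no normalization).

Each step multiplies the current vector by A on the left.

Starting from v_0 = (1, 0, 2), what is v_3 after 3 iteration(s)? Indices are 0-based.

v_3 = (-138, 67, -21)

v_0 = (1, 0, 2).
v_1 = A·v_0 = (2, 11, 3).
v_2 = A·v_1 = (-18, 51, -8).
v_3 = A·v_2 = (-138, 67, -21).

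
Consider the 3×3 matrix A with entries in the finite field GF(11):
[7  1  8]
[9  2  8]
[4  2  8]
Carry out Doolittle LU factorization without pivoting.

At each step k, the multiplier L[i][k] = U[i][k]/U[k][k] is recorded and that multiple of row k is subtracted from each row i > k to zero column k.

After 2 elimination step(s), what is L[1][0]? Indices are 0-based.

k=0: U[0][0]=7
  eliminate (1,0): mult=6, new row 1: (0, 7, 4); set L[1][0]=6
  eliminate (2,0): mult=10, new row 2: (0, 3, 5); set L[2][0]=10
k=1: U[1][1]=7
  eliminate (2,1): mult=2, new row 2: (0, 0, 8); set L[2][1]=2

L[1][0] = 6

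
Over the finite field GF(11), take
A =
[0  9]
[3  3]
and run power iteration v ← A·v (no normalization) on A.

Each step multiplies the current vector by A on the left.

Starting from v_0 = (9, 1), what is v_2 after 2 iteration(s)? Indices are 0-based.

v_2 = (6, 7)

v_0 = (9, 1).
v_1 = A·v_0 = (9, 8).
v_2 = A·v_1 = (6, 7).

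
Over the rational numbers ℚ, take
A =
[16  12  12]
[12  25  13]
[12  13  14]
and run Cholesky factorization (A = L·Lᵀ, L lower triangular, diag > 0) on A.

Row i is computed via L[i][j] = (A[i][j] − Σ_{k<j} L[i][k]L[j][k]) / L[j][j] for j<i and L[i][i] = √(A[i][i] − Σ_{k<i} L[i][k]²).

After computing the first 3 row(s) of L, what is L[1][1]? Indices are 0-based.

Step 1: L[0][0] = √(16) = 4.
  L[1][0] = (12) / L[0][0] = 3.
Step 2: L[1][1] = √(16) = 4.
  L[2][0] = (12) / L[0][0] = 3.
  L[2][1] = (4) / L[1][1] = 1.
Step 3: L[2][2] = √(4) = 2.

L[1][1] = 4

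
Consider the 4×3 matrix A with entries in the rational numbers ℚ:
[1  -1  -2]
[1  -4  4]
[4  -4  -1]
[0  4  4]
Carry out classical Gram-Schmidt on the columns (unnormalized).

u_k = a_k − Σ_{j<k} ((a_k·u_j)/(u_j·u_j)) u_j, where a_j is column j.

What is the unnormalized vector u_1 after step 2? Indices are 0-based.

u_1 = (1/6, -17/6, 2/3, 4)

Step 1: u_0 = a_0 = (1, 1, 4, 0).
Step 2: u_1 = a_1 − (-7/6)·u_0 = (1/6, -17/6, 2/3, 4).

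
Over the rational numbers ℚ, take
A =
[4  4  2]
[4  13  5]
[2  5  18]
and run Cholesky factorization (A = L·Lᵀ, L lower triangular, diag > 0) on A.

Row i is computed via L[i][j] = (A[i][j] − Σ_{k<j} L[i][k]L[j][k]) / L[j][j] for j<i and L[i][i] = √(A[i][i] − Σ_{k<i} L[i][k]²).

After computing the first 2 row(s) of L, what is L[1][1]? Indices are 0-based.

L[1][1] = 3

Step 1: L[0][0] = √(4) = 2.
  L[1][0] = (4) / L[0][0] = 2.
Step 2: L[1][1] = √(9) = 3.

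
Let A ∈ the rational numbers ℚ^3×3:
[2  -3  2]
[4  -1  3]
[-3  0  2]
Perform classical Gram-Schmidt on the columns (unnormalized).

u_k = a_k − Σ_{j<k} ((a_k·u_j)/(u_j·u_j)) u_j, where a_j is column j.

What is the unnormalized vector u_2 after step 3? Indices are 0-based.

Step 1: u_0 = a_0 = (2, 4, -3).
Step 2: u_1 = a_1 − (-10/29)·u_0 = (-67/29, 11/29, -30/29).
Step 3: u_2 = a_2 − (10/29)·u_0 − (-161/190)·u_1 = (-123/190, 369/190, 41/19).

u_2 = (-123/190, 369/190, 41/19)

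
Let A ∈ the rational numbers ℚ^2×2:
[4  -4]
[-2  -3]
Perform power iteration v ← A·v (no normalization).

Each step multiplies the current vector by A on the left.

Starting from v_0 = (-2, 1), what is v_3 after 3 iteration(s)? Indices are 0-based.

v_0 = (-2, 1).
v_1 = A·v_0 = (-12, 1).
v_2 = A·v_1 = (-52, 21).
v_3 = A·v_2 = (-292, 41).

v_3 = (-292, 41)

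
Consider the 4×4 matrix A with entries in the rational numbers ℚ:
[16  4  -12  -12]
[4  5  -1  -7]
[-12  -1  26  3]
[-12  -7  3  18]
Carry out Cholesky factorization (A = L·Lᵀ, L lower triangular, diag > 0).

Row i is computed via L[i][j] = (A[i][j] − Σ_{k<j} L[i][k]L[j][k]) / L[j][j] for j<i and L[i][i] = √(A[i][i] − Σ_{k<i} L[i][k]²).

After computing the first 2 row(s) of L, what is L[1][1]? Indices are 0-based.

L[1][1] = 2

Step 1: L[0][0] = √(16) = 4.
  L[1][0] = (4) / L[0][0] = 1.
Step 2: L[1][1] = √(4) = 2.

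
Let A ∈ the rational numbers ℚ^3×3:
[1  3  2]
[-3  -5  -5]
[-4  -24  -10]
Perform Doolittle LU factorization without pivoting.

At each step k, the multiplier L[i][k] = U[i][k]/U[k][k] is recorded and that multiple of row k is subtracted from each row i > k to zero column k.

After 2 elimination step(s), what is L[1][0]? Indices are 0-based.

[col 0] pivot 1
  R1 -= -3*R0 → (0, 4, 1)  (L[1][0] := -3)
  R2 -= -4*R0 → (0, -12, -2)  (L[2][0] := -4)
[col 1] pivot 4
  R2 -= -3*R1 → (0, 0, 1)  (L[2][1] := -3)

L[1][0] = -3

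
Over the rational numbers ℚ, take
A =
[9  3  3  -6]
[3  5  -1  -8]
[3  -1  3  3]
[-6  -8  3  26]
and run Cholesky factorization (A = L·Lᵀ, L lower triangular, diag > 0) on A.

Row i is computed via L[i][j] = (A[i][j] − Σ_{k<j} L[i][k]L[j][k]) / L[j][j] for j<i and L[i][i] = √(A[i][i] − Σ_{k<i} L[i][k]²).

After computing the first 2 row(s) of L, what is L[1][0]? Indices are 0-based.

Step 1: L[0][0] = √(9) = 3.
  L[1][0] = (3) / L[0][0] = 1.
Step 2: L[1][1] = √(4) = 2.

L[1][0] = 1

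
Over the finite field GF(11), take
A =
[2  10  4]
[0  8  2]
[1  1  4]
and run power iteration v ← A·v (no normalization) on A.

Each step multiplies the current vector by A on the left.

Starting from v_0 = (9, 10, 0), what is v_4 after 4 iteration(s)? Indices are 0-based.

v_4 = (10, 0, 6)

v_0 = (9, 10, 0).
v_1 = A·v_0 = (8, 3, 8).
v_2 = A·v_1 = (1, 7, 10).
v_3 = A·v_2 = (2, 10, 4).
v_4 = A·v_3 = (10, 0, 6).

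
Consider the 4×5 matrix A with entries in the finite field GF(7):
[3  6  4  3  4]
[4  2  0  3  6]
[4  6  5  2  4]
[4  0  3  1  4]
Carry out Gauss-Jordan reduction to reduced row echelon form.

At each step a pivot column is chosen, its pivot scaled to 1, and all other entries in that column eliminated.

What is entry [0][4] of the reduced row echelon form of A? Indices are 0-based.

M[0][4] = 6

[1] R0 /= 3  ⇒  (1, 2, 6, 1, 6)
     R1 -= 4·R0  ⇒  (0, 1, 4, 6, 3)
     R2 -= 4·R0  ⇒  (0, 5, 2, 5, 1)
     R3 -= 4·R0  ⇒  (0, 6, 0, 4, 1)
[2] R1 /= 1  ⇒  (0, 1, 4, 6, 3)
     R0 -= 2·R1  ⇒  (1, 0, 5, 3, 0)
     R2 -= 5·R1  ⇒  (0, 0, 3, 3, 0)
     R3 -= 6·R1  ⇒  (0, 0, 4, 3, 4)
[3] R2 /= 3  ⇒  (0, 0, 1, 1, 0)
     R0 -= 5·R2  ⇒  (1, 0, 0, 5, 0)
     R1 -= 4·R2  ⇒  (0, 1, 0, 2, 3)
     R3 -= 4·R2  ⇒  (0, 0, 0, 6, 4)
[4] R3 /= 6  ⇒  (0, 0, 0, 1, 3)
     R0 -= 5·R3  ⇒  (1, 0, 0, 0, 6)
     R1 -= 2·R3  ⇒  (0, 1, 0, 0, 4)
     R2 -= 1·R3  ⇒  (0, 0, 1, 0, 4)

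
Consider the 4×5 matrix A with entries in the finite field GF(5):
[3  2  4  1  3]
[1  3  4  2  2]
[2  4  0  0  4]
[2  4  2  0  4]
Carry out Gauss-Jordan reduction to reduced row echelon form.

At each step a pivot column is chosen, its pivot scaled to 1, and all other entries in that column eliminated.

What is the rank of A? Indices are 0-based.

rank = 4

step 1: normalize row 0 (÷3) = (1, 4, 3, 2, 1)
  row 1: subtract 1×row0 = (0, 4, 1, 0, 1)
  row 2: subtract 2×row0 = (0, 1, 4, 1, 2)
  row 3: subtract 2×row0 = (0, 1, 1, 1, 2)
step 2: normalize row 1 (÷4) = (0, 1, 4, 0, 4)
  row 0: subtract 4×row1 = (1, 0, 2, 2, 0)
  row 2: subtract 1×row1 = (0, 0, 0, 1, 3)
  row 3: subtract 1×row1 = (0, 0, 2, 1, 3)
step 3: exchange rows 2,3
step 3: normalize row 2 (÷2) = (0, 0, 1, 3, 4)
  row 0: subtract 2×row2 = (1, 0, 0, 1, 2)
  row 1: subtract 4×row2 = (0, 1, 0, 3, 3)
step 4: normalize row 3 (÷1) = (0, 0, 0, 1, 3)
  row 0: subtract 1×row3 = (1, 0, 0, 0, 4)
  row 1: subtract 3×row3 = (0, 1, 0, 0, 4)
  row 2: subtract 3×row3 = (0, 0, 1, 0, 0)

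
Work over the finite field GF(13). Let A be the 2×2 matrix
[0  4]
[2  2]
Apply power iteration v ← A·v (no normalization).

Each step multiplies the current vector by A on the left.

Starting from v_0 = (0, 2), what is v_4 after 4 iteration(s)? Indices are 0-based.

v_0 = (0, 2).
v_1 = A·v_0 = (8, 4).
v_2 = A·v_1 = (3, 11).
v_3 = A·v_2 = (5, 2).
v_4 = A·v_3 = (8, 1).

v_4 = (8, 1)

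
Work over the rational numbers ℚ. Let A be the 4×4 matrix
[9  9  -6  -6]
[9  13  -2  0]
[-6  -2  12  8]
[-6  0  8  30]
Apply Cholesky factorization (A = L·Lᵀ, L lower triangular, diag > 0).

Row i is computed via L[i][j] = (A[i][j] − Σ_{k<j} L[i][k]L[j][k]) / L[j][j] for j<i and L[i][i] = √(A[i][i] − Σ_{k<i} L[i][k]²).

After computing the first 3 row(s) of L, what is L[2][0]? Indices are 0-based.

Step 1: L[0][0] = √(9) = 3.
  L[1][0] = (9) / L[0][0] = 3.
Step 2: L[1][1] = √(4) = 2.
  L[2][0] = (-6) / L[0][0] = -2.
  L[2][1] = (4) / L[1][1] = 2.
Step 3: L[2][2] = √(4) = 2.

L[2][0] = -2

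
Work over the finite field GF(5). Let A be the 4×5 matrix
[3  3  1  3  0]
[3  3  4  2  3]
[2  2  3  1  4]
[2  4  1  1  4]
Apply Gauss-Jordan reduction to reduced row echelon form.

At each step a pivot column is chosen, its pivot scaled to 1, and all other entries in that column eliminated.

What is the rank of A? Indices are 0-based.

[1] R0 /= 3  ⇒  (1, 1, 2, 1, 0)
     R1 -= 3·R0  ⇒  (0, 0, 3, 4, 3)
     R2 -= 2·R0  ⇒  (0, 0, 4, 4, 4)
     R3 -= 2·R0  ⇒  (0, 2, 2, 4, 4)
[2] R1 <-> R3
[2] R1 /= 2  ⇒  (0, 1, 1, 2, 2)
     R0 -= 1·R1  ⇒  (1, 0, 1, 4, 3)
[3] R2 /= 4  ⇒  (0, 0, 1, 1, 1)
     R0 -= 1·R2  ⇒  (1, 0, 0, 3, 2)
     R1 -= 1·R2  ⇒  (0, 1, 0, 1, 1)
     R3 -= 3·R2  ⇒  (0, 0, 0, 1, 0)
[4] R3 /= 1  ⇒  (0, 0, 0, 1, 0)
     R0 -= 3·R3  ⇒  (1, 0, 0, 0, 2)
     R1 -= 1·R3  ⇒  (0, 1, 0, 0, 1)
     R2 -= 1·R3  ⇒  (0, 0, 1, 0, 1)

rank = 4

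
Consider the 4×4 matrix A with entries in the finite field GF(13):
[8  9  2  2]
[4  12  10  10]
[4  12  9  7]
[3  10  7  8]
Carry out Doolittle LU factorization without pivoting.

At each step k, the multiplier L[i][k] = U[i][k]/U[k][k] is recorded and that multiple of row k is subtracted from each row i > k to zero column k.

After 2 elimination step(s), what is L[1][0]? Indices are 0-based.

Step 1: pivot at (0,0) is 8.
  row1 ← row1 − (7)·row0  ⇒  L[1][0]=7, U row1=(0, 1, 9, 9)
  row2 ← row2 − (7)·row0  ⇒  L[2][0]=7, U row2=(0, 1, 8, 6)
  row3 ← row3 − (2)·row0  ⇒  L[3][0]=2, U row3=(0, 5, 3, 4)
Step 2: pivot at (1,1) is 1.
  row2 ← row2 − (1)·row1  ⇒  L[2][1]=1, U row2=(0, 0, 12, 10)
  row3 ← row3 − (5)·row1  ⇒  L[3][1]=5, U row3=(0, 0, 10, 11)

L[1][0] = 7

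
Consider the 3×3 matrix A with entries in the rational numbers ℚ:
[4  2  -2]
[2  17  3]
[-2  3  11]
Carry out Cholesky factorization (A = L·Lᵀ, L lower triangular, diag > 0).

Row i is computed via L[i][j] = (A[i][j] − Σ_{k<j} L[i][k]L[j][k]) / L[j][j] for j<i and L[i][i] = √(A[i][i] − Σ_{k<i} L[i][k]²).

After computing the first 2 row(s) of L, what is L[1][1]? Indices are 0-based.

L[1][1] = 4

Step 1: L[0][0] = √(4) = 2.
  L[1][0] = (2) / L[0][0] = 1.
Step 2: L[1][1] = √(16) = 4.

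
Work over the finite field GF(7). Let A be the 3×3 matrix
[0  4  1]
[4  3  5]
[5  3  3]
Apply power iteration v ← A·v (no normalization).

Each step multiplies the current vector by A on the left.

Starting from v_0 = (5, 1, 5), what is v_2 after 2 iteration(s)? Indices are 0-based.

v_2 = (4, 3, 3)

v_0 = (5, 1, 5).
v_1 = A·v_0 = (2, 6, 1).
v_2 = A·v_1 = (4, 3, 3).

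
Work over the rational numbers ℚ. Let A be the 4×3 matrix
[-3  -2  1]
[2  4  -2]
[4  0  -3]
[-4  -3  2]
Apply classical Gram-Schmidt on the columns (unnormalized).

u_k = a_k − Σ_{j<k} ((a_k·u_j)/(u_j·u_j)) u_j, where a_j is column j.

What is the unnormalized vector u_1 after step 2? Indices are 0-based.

u_1 = (-4/15, 128/45, -104/45, -31/45)

Step 1: u_0 = a_0 = (-3, 2, 4, -4).
Step 2: u_1 = a_1 − (26/45)·u_0 = (-4/15, 128/45, -104/45, -31/45).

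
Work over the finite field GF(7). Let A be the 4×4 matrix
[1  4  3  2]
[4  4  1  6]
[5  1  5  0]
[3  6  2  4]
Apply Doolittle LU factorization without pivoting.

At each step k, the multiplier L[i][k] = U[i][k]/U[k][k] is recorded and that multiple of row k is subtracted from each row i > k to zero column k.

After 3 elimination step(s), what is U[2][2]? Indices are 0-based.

U[2][2] = 1

Step 1: pivot at (0,0) is 1.
  row1 ← row1 − (4)·row0  ⇒  L[1][0]=4, U row1=(0, 2, 3, 5)
  row2 ← row2 − (5)·row0  ⇒  L[2][0]=5, U row2=(0, 2, 4, 4)
  row3 ← row3 − (3)·row0  ⇒  L[3][0]=3, U row3=(0, 1, 0, 5)
Step 2: pivot at (1,1) is 2.
  row2 ← row2 − (1)·row1  ⇒  L[2][1]=1, U row2=(0, 0, 1, 6)
  row3 ← row3 − (4)·row1  ⇒  L[3][1]=4, U row3=(0, 0, 2, 6)
Step 3: pivot at (2,2) is 1.
  row3 ← row3 − (2)·row2  ⇒  L[3][2]=2, U row3=(0, 0, 0, 1)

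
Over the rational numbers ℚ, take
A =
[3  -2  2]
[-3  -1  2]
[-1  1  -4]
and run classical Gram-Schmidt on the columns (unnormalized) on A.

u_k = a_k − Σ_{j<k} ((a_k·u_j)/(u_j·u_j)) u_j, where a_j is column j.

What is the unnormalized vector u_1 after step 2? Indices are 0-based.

u_1 = (-26/19, -31/19, 15/19)

Step 1: u_0 = a_0 = (3, -3, -1).
Step 2: u_1 = a_1 − (-4/19)·u_0 = (-26/19, -31/19, 15/19).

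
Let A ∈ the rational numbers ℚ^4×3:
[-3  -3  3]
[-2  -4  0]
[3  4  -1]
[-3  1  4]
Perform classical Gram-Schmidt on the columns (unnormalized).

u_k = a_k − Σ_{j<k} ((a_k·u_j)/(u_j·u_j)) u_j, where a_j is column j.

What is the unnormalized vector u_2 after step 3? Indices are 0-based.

u_2 = (591/626, -84/313, 158/313, -163/626)

Step 1: u_0 = a_0 = (-3, -2, 3, -3).
Step 2: u_1 = a_1 − (26/31)·u_0 = (-15/31, -72/31, 46/31, 109/31).
Step 3: u_2 = a_2 − (-24/31)·u_0 − (345/626)·u_1 = (591/626, -84/313, 158/313, -163/626).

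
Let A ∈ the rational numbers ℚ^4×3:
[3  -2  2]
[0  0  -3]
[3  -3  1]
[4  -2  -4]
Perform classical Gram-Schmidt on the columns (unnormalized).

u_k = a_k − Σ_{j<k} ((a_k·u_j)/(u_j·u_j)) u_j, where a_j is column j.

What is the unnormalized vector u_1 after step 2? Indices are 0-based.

u_1 = (1/34, 0, -33/34, 12/17)

Step 1: u_0 = a_0 = (3, 0, 3, 4).
Step 2: u_1 = a_1 − (-23/34)·u_0 = (1/34, 0, -33/34, 12/17).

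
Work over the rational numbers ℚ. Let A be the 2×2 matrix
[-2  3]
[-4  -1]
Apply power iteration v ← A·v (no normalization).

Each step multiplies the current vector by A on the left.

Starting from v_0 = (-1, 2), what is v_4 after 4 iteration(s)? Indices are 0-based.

v_0 = (-1, 2).
v_1 = A·v_0 = (8, 2).
v_2 = A·v_1 = (-10, -34).
v_3 = A·v_2 = (-82, 74).
v_4 = A·v_3 = (386, 254).

v_4 = (386, 254)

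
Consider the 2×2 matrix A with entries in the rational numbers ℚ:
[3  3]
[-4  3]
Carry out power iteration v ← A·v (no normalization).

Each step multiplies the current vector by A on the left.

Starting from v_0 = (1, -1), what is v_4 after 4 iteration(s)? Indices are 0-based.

v_0 = (1, -1).
v_1 = A·v_0 = (0, -7).
v_2 = A·v_1 = (-21, -21).
v_3 = A·v_2 = (-126, 21).
v_4 = A·v_3 = (-315, 567).

v_4 = (-315, 567)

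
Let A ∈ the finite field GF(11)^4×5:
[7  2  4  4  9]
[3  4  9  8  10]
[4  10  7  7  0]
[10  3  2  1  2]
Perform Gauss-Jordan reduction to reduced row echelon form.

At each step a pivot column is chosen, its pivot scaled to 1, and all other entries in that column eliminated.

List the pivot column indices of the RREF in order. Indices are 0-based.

step 1: normalize row 0 (÷7) = (1, 5, 10, 10, 6)
  row 1: subtract 3×row0 = (0, 0, 1, 0, 3)
  row 2: subtract 4×row0 = (0, 1, 0, 0, 9)
  row 3: subtract 10×row0 = (0, 8, 1, 0, 8)
step 2: exchange rows 1,2
step 2: normalize row 1 (÷1) = (0, 1, 0, 0, 9)
  row 0: subtract 5×row1 = (1, 0, 10, 10, 5)
  row 3: subtract 8×row1 = (0, 0, 1, 0, 2)
step 3: normalize row 2 (÷1) = (0, 0, 1, 0, 3)
  row 0: subtract 10×row2 = (1, 0, 0, 10, 8)
  row 3: subtract 1×row2 = (0, 0, 0, 0, 10)
skip col 3 (zero from row 3)
step 4: normalize row 3 (÷10) = (0, 0, 0, 0, 1)
  row 0: subtract 8×row3 = (1, 0, 0, 10, 0)
  row 1: subtract 9×row3 = (0, 1, 0, 0, 0)
  row 2: subtract 3×row3 = (0, 0, 1, 0, 0)

pivot columns: 0, 1, 2, 4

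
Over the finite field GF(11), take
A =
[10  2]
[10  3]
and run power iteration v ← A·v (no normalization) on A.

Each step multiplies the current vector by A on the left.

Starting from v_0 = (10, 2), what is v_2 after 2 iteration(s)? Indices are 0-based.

v_0 = (10, 2).
v_1 = A·v_0 = (5, 7).
v_2 = A·v_1 = (9, 5).

v_2 = (9, 5)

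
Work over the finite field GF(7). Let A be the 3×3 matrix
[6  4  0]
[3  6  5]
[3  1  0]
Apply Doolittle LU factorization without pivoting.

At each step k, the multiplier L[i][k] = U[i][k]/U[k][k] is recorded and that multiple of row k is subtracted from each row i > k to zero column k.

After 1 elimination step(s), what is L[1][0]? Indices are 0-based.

L[1][0] = 4

k=0: U[0][0]=6
  eliminate (1,0): mult=4, new row 1: (0, 4, 5); set L[1][0]=4
  eliminate (2,0): mult=4, new row 2: (0, 6, 0); set L[2][0]=4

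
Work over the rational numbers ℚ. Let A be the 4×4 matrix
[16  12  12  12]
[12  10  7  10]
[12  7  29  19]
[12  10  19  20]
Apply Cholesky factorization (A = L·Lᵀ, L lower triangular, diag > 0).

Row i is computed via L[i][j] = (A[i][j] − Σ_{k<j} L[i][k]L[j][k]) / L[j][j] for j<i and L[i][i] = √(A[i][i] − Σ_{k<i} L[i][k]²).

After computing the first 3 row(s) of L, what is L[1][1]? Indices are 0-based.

L[1][1] = 1

Step 1: L[0][0] = √(16) = 4.
  L[1][0] = (12) / L[0][0] = 3.
Step 2: L[1][1] = √(1) = 1.
  L[2][0] = (12) / L[0][0] = 3.
  L[2][1] = (-2) / L[1][1] = -2.
Step 3: L[2][2] = √(16) = 4.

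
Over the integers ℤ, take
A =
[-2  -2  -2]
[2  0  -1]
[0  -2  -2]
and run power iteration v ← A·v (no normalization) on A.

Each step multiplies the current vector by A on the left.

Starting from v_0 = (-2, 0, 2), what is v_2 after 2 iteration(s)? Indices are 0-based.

v_0 = (-2, 0, 2).
v_1 = A·v_0 = (0, -6, -4).
v_2 = A·v_1 = (20, 4, 20).

v_2 = (20, 4, 20)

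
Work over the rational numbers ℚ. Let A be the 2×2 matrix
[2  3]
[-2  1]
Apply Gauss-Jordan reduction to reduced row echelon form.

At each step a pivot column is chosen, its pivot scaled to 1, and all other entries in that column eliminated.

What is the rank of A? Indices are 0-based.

rank = 2

pivot(0,0)=2: scale R0 → (1, 3/2)
  clear (1,0): R1 −= (-2)R0 → (0, 4)
pivot(1,1)=4: scale R1 → (0, 1)
  clear (0,1): R0 −= (3/2)R1 → (1, 0)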